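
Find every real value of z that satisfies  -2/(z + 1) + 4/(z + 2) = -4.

z = -2.7808 or z = -0.7192

Multiply both sides by (z + 1)(z + 2):
-2(z + 2) + 4(z + 1) = -4(z + 1)(z + 2).
Expand and collect terms: -4z^2 - 14z - 8 = 0.
By the quadratic formula, z = (14 +/- sqrt(68)) / -8, so z ~= -2.7808 or z ~= -0.7192.
Neither value makes a denominator zero (z != -1, z != -2), so both are valid.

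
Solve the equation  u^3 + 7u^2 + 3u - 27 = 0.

Possible rational roots are divisors of -27. Testing u = -3 gives 0, so (u + 3) is a factor.
Divide: u^3 + 7u^2 + 3u - 27 = (u + 3)(u^2 + 4u - 9).
Apply the quadratic formula to u^2 + 4u - 9 = 0: u = (-4 +/- sqrt(52))/2, i.e. u ~= 1.6056 or u ~= -5.6056.

u = -5.6056 or u = -3 or u = 1.6056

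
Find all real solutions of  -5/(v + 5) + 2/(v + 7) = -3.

v = -7.393 or v = -3.607

Multiply both sides by (v + 5)(v + 7):
-5(v + 7) + 2(v + 5) = -3(v + 5)(v + 7).
Expand and collect terms: -3v² - 33v - 80 = 0.
By the quadratic formula, v = (33 ± √129) / -6, so v ≈ -7.393 or v ≈ -3.607.
Neither value makes a denominator zero (v ≠ -5, v ≠ -7), so both are valid.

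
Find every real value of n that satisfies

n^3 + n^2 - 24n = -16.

Rearrange: n^3 + n^2 - 24n + 16 = 0.
Possible rational roots are divisors of 16. Testing n = 4 gives 0, so (n - 4) is a factor.
Divide: n^3 + n^2 - 24n + 16 = (n - 4)(n^2 + 5n - 4).
Apply the quadratic formula to n^2 + 5n - 4 = 0: n = (-5 +/- sqrt(41))/2, i.e. n ~= 0.7016 or n ~= -5.7016.

n = -5.7016 or n = 0.7016 or n = 4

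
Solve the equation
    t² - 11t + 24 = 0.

Factor: (t - 3)(t - 8) = 0.
So t = 3 or t = 8.

t = 3 or t = 8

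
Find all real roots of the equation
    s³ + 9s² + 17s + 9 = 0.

s = -6.6458 or s = -1.3542 or s = -1

Possible rational roots are divisors of 9. Testing s = -1 gives 0, so (s + 1) is a factor.
Divide: s³ + 9s² + 17s + 9 = (s + 1)(s² + 8s + 9).
Apply the quadratic formula to s² + 8s + 9 = 0: s = (-8 ± √28)/2, i.e. s ≈ -1.3542 or s ≈ -6.6458.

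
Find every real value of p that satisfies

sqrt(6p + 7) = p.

p = 7

Square both sides: 6p + 7 = (p)^2.
Expand and rearrange: p^2 - 6p - 7 = 0.
Solving gives p = 7 or p = -1.
Check each candidate in the original equation:
  p = 7: sqrt(49) = 7, while p = 7 — valid.
  p = -1: sqrt(1) = 1, while p = -1 — extraneous.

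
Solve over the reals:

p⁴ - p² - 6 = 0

Let u = p². The equation becomes u² - u - 6 = 0.
Factor: (u - 3)(u + 2) = 0, so u = 3 or u = -2.
p² = 3 gives p = ±√(3) ≈ ±1.7321.
p² = -2 < 0 has no real solution.

p = -1.7321 or p = 1.7321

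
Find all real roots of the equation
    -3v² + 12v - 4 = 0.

v = 0.367 or v = 3.633

Discriminant: (12)² − 4·(-3)·(-4) = 96.
Quadratic formula: v = (-12 ± √96) / (-6).
So v = 2 - 2·√(6)/3 ≈ 0.367 or v = 2·√(6)/3 + 2 ≈ 3.633.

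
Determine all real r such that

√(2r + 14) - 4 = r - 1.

r = 1

Isolate the radical: √(2r + 14) = r + 3.
Square both sides: 2r + 14 = (r + 3)².
Expand and rearrange: r² + 4r - 5 = 0.
Solving gives r = 1 or r = -5.
Check each candidate in the original equation:
  r = 1: √(16) = 4, while r + 3 = 4 — valid.
  r = -5: √(4) = 2, while r + 3 = -2 — extraneous.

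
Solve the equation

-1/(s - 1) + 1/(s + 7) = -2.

s = -7.4721 or s = 1.4721

Multiply both sides by (s - 1)(s + 7):
-(s + 7) + (s - 1) = -2(s - 1)(s + 7).
Expand and collect terms: -2s² - 12s + 22 = 0.
By the quadratic formula, s = (12 ± √320) / -4, so s ≈ -7.4721 or s ≈ 1.4721.
Neither value makes a denominator zero (s ≠ 1, s ≠ -7), so both are valid.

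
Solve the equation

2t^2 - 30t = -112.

Bring every term to one side: 2t^2 - 30t + 112 = 0.
Factor: 2(t - 7)(t - 8) = 0.
So t = 7 or t = 8.

t = 7 or t = 8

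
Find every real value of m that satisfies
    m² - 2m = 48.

Bring every term to one side: m² - 2m - 48 = 0.
Factor: (m + 6)(m - 8) = 0.
So m = -6 or m = 8.

m = -6 or m = 8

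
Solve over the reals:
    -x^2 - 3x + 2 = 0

x = -3.5616 or x = 0.5616

Discriminant: (-3)^2 - 4*(-1)*2 = 17.
Quadratic formula: x = (3 +/- sqrt(17)) / (-2).
So x = -sqrt(17)/2 - 3/2 ~= -3.5616 or x = -3/2 + sqrt(17)/2 ~= 0.5616.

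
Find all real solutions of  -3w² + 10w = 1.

w = 0.1032 or w = 3.2301

Rearrange to standard form: -3w² + 10w - 1 = 0.
Discriminant: (10)² − 4·(-3)·(-1) = 88.
Quadratic formula: w = (-10 ± √88) / (-6).
So w = 5/3 - √(22)/3 ≈ 0.1032 or w = √(22)/3 + 5/3 ≈ 3.2301.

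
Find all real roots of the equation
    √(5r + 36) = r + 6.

Square both sides: 5r + 36 = (r + 6)².
Expand and rearrange: r² + 7r = 0.
Solving gives r = 0 or r = -7.
Check each candidate in the original equation:
  r = 0: √(36) = 6, while r + 6 = 6 — valid.
  r = -7: √(1) = 1, while r + 6 = -1 — extraneous.

r = 0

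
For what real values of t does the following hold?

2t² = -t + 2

Rearrange to standard form: 2t² + t - 2 = 0.
Discriminant: (1)² − 4·2·(-2) = 17.
Quadratic formula: t = (-1 ± √17) / 4.
So t = -1/4 + √(17)/4 ≈ 0.7808 or t = -√(17)/4 - 1/4 ≈ -1.2808.

t = -1.2808 or t = 0.7808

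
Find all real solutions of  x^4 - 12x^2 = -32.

Let u = x^2. The equation becomes u^2 - 12u + 32 = 0.
Factor: (u - 4)(u - 8) = 0, so u = 4 or u = 8.
x^2 = 4 gives x = +/-2.
x^2 = 8 gives x = +/-2*sqrt(2) ~= +/-2.8284.

x = -2.8284 or x = -2 or x = 2 or x = 2.8284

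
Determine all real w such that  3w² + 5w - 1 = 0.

w = -1.8471 or w = 0.1805

Discriminant: (5)² − 4·3·(-1) = 37.
Quadratic formula: w = (-5 ± √37) / 6.
So w = -5/6 + √(37)/6 ≈ 0.1805 or w = -√(37)/6 - 5/6 ≈ -1.8471.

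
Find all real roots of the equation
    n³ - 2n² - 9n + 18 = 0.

Possible rational roots are divisors of 18. Testing n = 3 gives 0, so (n - 3) is a factor.
Divide: n³ - 2n² - 9n + 18 = (n - 3)(n² + n - 6).
Factor the quadratic: n = 2 or n = -3.

n = -3 or n = 2 or n = 3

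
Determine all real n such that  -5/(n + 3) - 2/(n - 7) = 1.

Multiply both sides by (n + 3)(n - 7):
-5(n - 7) - 2(n + 3) = (n + 3)(n - 7).
Expand and collect terms: n² + 3n - 50 = 0.
By the quadratic formula, n = (-3 ± √209) / 2, so n ≈ 5.7284 or n ≈ -8.7284.
Neither value makes a denominator zero (n ≠ -3, n ≠ 7), so both are valid.

n = -8.7284 or n = 5.7284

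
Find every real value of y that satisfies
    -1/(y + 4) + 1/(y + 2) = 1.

y = -4.7321 or y = -1.2679

Multiply both sides by (y + 4)(y + 2):
-(y + 2) + (y + 4) = (y + 4)(y + 2).
Expand and collect terms: y^2 + 6y + 6 = 0.
By the quadratic formula, y = (-6 +/- sqrt(12)) / 2, so y ~= -1.2679 or y ~= -4.7321.
Neither value makes a denominator zero (y != -4, y != -2), so both are valid.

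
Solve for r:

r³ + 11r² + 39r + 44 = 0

Possible rational roots are divisors of 44. Testing r = -4 gives 0, so (r + 4) is a factor.
Divide: r³ + 11r² + 39r + 44 = (r + 4)(r² + 7r + 11).
Apply the quadratic formula to r² + 7r + 11 = 0: r = (-7 ± √5)/2, i.e. r ≈ -2.382 or r ≈ -4.618.

r = -4.618 or r = -4 or r = -2.382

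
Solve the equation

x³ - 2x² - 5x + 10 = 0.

Possible rational roots are divisors of 10. Testing x = 2 gives 0, so (x - 2) is a factor.
Divide: x³ - 2x² - 5x + 10 = (x - 2)(x² - 5).
Apply the quadratic formula to x² - 5 = 0: x = (0 ± √20)/2, i.e. x ≈ 2.2361 or x ≈ -2.2361.

x = -2.2361 or x = 2 or x = 2.2361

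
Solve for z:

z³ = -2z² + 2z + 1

Rearrange: z³ + 2z² - 2z - 1 = 0.
Possible rational roots are divisors of -1. Testing z = 1 gives 0, so (z - 1) is a factor.
Divide: z³ + 2z² - 2z - 1 = (z - 1)(z² + 3z + 1).
Apply the quadratic formula to z² + 3z + 1 = 0: z = (-3 ± √5)/2, i.e. z ≈ -0.382 or z ≈ -2.618.

z = -2.618 or z = -0.382 or z = 1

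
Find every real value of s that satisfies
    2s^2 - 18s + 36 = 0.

s = 3 or s = 6

Factor: 2(s - 3)(s - 6) = 0.
So s = 3 or s = 6.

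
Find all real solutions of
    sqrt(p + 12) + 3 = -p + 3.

p = -3

Isolate the radical: sqrt(p + 12) = -p.
Square both sides: p + 12 = (-p)^2.
Expand and rearrange: p^2 - p - 12 = 0.
Solving gives p = 4 or p = -3.
Check each candidate in the original equation:
  p = 4: sqrt(16) = 4, while -p = -4 — extraneous.
  p = -3: sqrt(9) = 3, while -p = 3 — valid.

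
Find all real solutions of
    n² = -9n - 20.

n = -5 or n = -4

Bring every term to one side: n² + 9n + 20 = 0.
Factor: (n + 5)(n + 4) = 0.
So n = -5 or n = -4.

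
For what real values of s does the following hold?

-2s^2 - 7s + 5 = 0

s = -4.1085 or s = 0.6085

Discriminant: (-7)^2 - 4*(-2)*5 = 89.
Quadratic formula: s = (7 +/- sqrt(89)) / (-4).
So s = -sqrt(89)/4 - 7/4 ~= -4.1085 or s = -7/4 + sqrt(89)/4 ~= 0.6085.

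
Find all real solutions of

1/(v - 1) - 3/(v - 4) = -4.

v = 0.7974 or v = 4.7026

Multiply both sides by (v - 1)(v - 4):
(v - 4) - 3(v - 1) = -4(v - 1)(v - 4).
Expand and collect terms: -4v^2 + 22v - 15 = 0.
By the quadratic formula, v = (-22 +/- sqrt(244)) / -8, so v ~= 0.7974 or v ~= 4.7026.
Neither value makes a denominator zero (v != 1, v != 4), so both are valid.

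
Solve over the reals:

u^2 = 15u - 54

u = 6 or u = 9

Bring every term to one side: u^2 - 15u + 54 = 0.
Factor: (u - 9)(u - 6) = 0.
So u = 9 or u = 6.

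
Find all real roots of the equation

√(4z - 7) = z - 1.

Square both sides: 4z - 7 = (z - 1)².
Expand and rearrange: z² - 6z + 8 = 0.
Solving gives z = 4 or z = 2.
Check each candidate in the original equation:
  z = 4: √(9) = 3, while z - 1 = 3 — valid.
  z = 2: √(1) = 1, while z - 1 = 1 — valid.

z = 2 or z = 4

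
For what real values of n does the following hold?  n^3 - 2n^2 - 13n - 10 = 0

n = -2 or n = -1 or n = 5

Possible rational roots are divisors of -10. Testing n = -1 gives 0, so (n + 1) is a factor.
Divide: n^3 - 2n^2 - 13n - 10 = (n + 1)(n^2 - 3n - 10).
Factor the quadratic: n = 5 or n = -2.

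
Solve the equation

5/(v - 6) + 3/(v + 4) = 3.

v = -3.154 or v = 7.8207

Multiply both sides by (v - 6)(v + 4):
5(v + 4) + 3(v - 6) = 3(v - 6)(v + 4).
Expand and collect terms: 3v^2 - 14v - 74 = 0.
By the quadratic formula, v = (14 +/- sqrt(1084)) / 6, so v ~= 7.8207 or v ~= -3.154.
Neither value makes a denominator zero (v != 6, v != -4), so both are valid.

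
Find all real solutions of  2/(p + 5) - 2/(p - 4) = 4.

p = -4.4686 or p = 3.4686

Multiply both sides by (p + 5)(p - 4):
2(p - 4) - 2(p + 5) = 4(p + 5)(p - 4).
Expand and collect terms: 4p² + 4p - 62 = 0.
By the quadratic formula, p = (-4 ± √1008) / 8, so p ≈ 3.4686 or p ≈ -4.4686.
Neither value makes a denominator zero (p ≠ -5, p ≠ 4), so both are valid.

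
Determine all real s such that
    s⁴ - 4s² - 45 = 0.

Let u = s². The equation becomes u² - 4u - 45 = 0.
Factor: (u - 9)(u + 5) = 0, so u = 9 or u = -5.
s² = 9 gives s = ±3.
s² = -5 < 0 has no real solution.

s = -3 or s = 3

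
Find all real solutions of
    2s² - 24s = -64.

s = 4 or s = 8

Bring every term to one side: 2s² - 24s + 64 = 0.
Factor: 2(s - 8)(s - 4) = 0.
So s = 8 or s = 4.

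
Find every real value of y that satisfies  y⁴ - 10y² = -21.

Let u = y². The equation becomes u² - 10u + 21 = 0.
Factor: (u - 3)(u - 7) = 0, so u = 3 or u = 7.
y² = 3 gives y = ±√(3) ≈ ±1.7321.
y² = 7 gives y = ±√(7) ≈ ±2.6458.

y = -2.6458 or y = -1.7321 or y = 1.7321 or y = 2.6458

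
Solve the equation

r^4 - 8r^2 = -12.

Let u = r^2. The equation becomes u^2 - 8u + 12 = 0.
Factor: (u - 6)(u - 2) = 0, so u = 6 or u = 2.
r^2 = 6 gives r = +/-sqrt(6) ~= +/-2.4495.
r^2 = 2 gives r = +/-sqrt(2) ~= +/-1.4142.

r = -2.4495 or r = -1.4142 or r = 1.4142 or r = 2.4495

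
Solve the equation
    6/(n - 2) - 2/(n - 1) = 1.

n = 0.6277 or n = 6.3723

Multiply both sides by (n - 2)(n - 1):
6(n - 1) - 2(n - 2) = (n - 2)(n - 1).
Expand and collect terms: n^2 - 7n + 4 = 0.
By the quadratic formula, n = (7 +/- sqrt(33)) / 2, so n ~= 6.3723 or n ~= 0.6277.
Neither value makes a denominator zero (n != 2, n != 1), so both are valid.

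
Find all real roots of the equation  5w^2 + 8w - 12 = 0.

Discriminant: (8)^2 - 4*5*(-12) = 304.
Quadratic formula: w = (-8 +/- sqrt(304)) / 10.
So w = -4/5 + 2*sqrt(19)/5 ~= 0.9436 or w = -2*sqrt(19)/5 - 4/5 ~= -2.5436.

w = -2.5436 or w = 0.9436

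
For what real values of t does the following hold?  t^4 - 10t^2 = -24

Let u = t^2. The equation becomes u^2 - 10u + 24 = 0.
Factor: (u - 4)(u - 6) = 0, so u = 4 or u = 6.
t^2 = 4 gives t = +/-2.
t^2 = 6 gives t = +/-sqrt(6) ~= +/-2.4495.

t = -2.4495 or t = -2 or t = 2 or t = 2.4495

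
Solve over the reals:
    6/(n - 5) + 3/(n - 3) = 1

n = 3.5756 or n = 13.4244

Multiply both sides by (n - 5)(n - 3):
6(n - 3) + 3(n - 5) = (n - 5)(n - 3).
Expand and collect terms: n² - 17n + 48 = 0.
By the quadratic formula, n = (17 ± √97) / 2, so n ≈ 13.4244 or n ≈ 3.5756.
Neither value makes a denominator zero (n ≠ 5, n ≠ 3), so both are valid.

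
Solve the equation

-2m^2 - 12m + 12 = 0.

m = -6.873 or m = 0.873

Discriminant: (-12)^2 - 4*(-2)*12 = 240.
Quadratic formula: m = (12 +/- sqrt(240)) / (-4).
So m = -sqrt(15) - 3 ~= -6.873 or m = -3 + sqrt(15) ~= 0.873.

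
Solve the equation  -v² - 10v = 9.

Bring every term to one side: -v² - 10v - 9 = 0.
Factor: -1(v + 1)(v + 9) = 0.
So v = -1 or v = -9.

v = -9 or v = -1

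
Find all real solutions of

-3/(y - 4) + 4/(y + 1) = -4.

y = -1.887 or y = 4.637

Multiply both sides by (y - 4)(y + 1):
-3(y + 1) + 4(y - 4) = -4(y - 4)(y + 1).
Expand and collect terms: -4y² + 11y + 35 = 0.
By the quadratic formula, y = (-11 ± √681) / -8, so y ≈ -1.887 or y ≈ 4.637.
Neither value makes a denominator zero (y ≠ 4, y ≠ -1), so both are valid.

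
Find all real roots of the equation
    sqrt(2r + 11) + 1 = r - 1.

Isolate the radical: sqrt(2r + 11) = r - 2.
Square both sides: 2r + 11 = (r - 2)^2.
Expand and rearrange: r^2 - 6r - 7 = 0.
Solving gives r = 7 or r = -1.
Check each candidate in the original equation:
  r = 7: sqrt(25) = 5, while r - 2 = 5 — valid.
  r = -1: sqrt(9) = 3, while r - 2 = -3 — extraneous.

r = 7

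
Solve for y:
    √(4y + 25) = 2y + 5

Square both sides: 4y + 25 = (2y + 5)².
Expand and rearrange: 4y² + 16y = 0.
Solving gives y = 0 or y = -4.
Check each candidate in the original equation:
  y = 0: √(25) = 5, while 2y + 5 = 5 — valid.
  y = -4: √(9) = 3, while 2y + 5 = -3 — extraneous.

y = 0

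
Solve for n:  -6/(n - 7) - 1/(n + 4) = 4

Multiply both sides by (n - 7)(n + 4):
-6(n + 4) - (n - 7) = 4(n - 7)(n + 4).
Expand and collect terms: 4n² - 5n - 95 = 0.
By the quadratic formula, n = (5 ± √1545) / 8, so n ≈ 5.5383 or n ≈ -4.2883.
Neither value makes a denominator zero (n ≠ 7, n ≠ -4), so both are valid.

n = -4.2883 or n = 5.5383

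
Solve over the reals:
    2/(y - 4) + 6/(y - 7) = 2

Multiply both sides by (y - 4)(y - 7):
2(y - 7) + 6(y - 4) = 2(y - 4)(y - 7).
Expand and collect terms: 2y² - 30y + 94 = 0.
By the quadratic formula, y = (30 ± √148) / 4, so y ≈ 10.5414 or y ≈ 4.4586.
Neither value makes a denominator zero (y ≠ 4, y ≠ 7), so both are valid.

y = 4.4586 or y = 10.5414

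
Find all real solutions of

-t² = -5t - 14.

Bring every term to one side: -t² + 5t + 14 = 0.
Factor: -1(t - 7)(t + 2) = 0.
So t = 7 or t = -2.

t = -2 or t = 7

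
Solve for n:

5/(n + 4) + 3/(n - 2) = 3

Multiply both sides by (n + 4)(n - 2):
5(n - 2) + 3(n + 4) = 3(n + 4)(n - 2).
Expand and collect terms: 3n² - 2n - 26 = 0.
By the quadratic formula, n = (2 ± √316) / 6, so n ≈ 3.2961 or n ≈ -2.6294.
Neither value makes a denominator zero (n ≠ -4, n ≠ 2), so both are valid.

n = -2.6294 or n = 3.2961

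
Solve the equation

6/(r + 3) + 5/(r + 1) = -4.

Multiply both sides by (r + 3)(r + 1):
6(r + 1) + 5(r + 3) = -4(r + 3)(r + 1).
Expand and collect terms: -4r^2 - 27r - 33 = 0.
By the quadratic formula, r = (27 +/- sqrt(201)) / -8, so r ~= -5.1472 or r ~= -1.6028.
Neither value makes a denominator zero (r != -3, r != -1), so both are valid.

r = -5.1472 or r = -1.6028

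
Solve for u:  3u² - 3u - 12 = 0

u = -1.5616 or u = 2.5616

Discriminant: (-3)² − 4·3·(-12) = 153.
Quadratic formula: u = (3 ± √153) / 6.
So u = 1/2 + √(17)/2 ≈ 2.5616 or u = 1/2 - √(17)/2 ≈ -1.5616.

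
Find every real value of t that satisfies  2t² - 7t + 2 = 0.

Discriminant: (-7)² − 4·2·2 = 33.
Quadratic formula: t = (7 ± √33) / 4.
So t = √(33)/4 + 7/4 ≈ 3.1861 or t = 7/4 - √(33)/4 ≈ 0.3139.

t = 0.3139 or t = 3.1861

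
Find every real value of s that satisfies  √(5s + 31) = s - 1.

s = 10

Square both sides: 5s + 31 = (s - 1)².
Expand and rearrange: s² - 7s - 30 = 0.
Solving gives s = 10 or s = -3.
Check each candidate in the original equation:
  s = 10: √(81) = 9, while s - 1 = 9 — valid.
  s = -3: √(16) = 4, while s - 1 = -4 — extraneous.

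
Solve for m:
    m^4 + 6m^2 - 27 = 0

m = -1.7321 or m = 1.7321

Let u = m^2. The equation becomes u^2 + 6u - 27 = 0.
Factor: (u - 3)(u + 9) = 0, so u = 3 or u = -9.
m^2 = 3 gives m = +/-sqrt(3) ~= +/-1.7321.
m^2 = -9 < 0 has no real solution.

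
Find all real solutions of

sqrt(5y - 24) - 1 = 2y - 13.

y = 8

Isolate the radical: sqrt(5y - 24) = 2y - 12.
Square both sides: 5y - 24 = (2y - 12)^2.
Expand and rearrange: 4y^2 - 53y + 168 = 0.
Solving gives y = 8 or y = 5.25.
Check each candidate in the original equation:
  y = 8: sqrt(16) = 4, while 2y - 12 = 4 — valid.
  y = 5.25: sqrt(2.25) = 1.5, while 2y - 12 = -1.5 — extraneous.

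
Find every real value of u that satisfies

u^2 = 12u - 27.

u = 3 or u = 9

Bring every term to one side: u^2 - 12u + 27 = 0.
Factor: (u - 9)(u - 3) = 0.
So u = 9 or u = 3.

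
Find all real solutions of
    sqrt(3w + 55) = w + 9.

w = -2

Square both sides: 3w + 55 = (w + 9)^2.
Expand and rearrange: w^2 + 15w + 26 = 0.
Solving gives w = -2 or w = -13.
Check each candidate in the original equation:
  w = -2: sqrt(49) = 7, while w + 9 = 7 — valid.
  w = -13: sqrt(16) = 4, while w + 9 = -4 — extraneous.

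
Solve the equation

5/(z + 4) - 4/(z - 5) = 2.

Multiply both sides by (z + 4)(z - 5):
5(z - 5) - 4(z + 4) = 2(z + 4)(z - 5).
Expand and collect terms: 2z² - 3z + 1 = 0.
Factor or apply the quadratic formula: z = 1 or z = 0.5.
Neither value makes a denominator zero (z ≠ -4, z ≠ 5), so both are valid.

z = 0.5 or z = 1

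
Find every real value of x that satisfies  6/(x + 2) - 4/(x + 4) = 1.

Multiply both sides by (x + 2)(x + 4):
6(x + 4) - 4(x + 2) = (x + 2)(x + 4).
Expand and collect terms: x^2 + 4x - 8 = 0.
By the quadratic formula, x = (-4 +/- sqrt(48)) / 2, so x ~= 1.4641 or x ~= -5.4641.
Neither value makes a denominator zero (x != -2, x != -4), so both are valid.

x = -5.4641 or x = 1.4641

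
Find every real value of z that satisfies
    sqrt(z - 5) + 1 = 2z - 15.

Isolate the radical: sqrt(z - 5) = 2z - 16.
Square both sides: z - 5 = (2z - 16)^2.
Expand and rearrange: 4z^2 - 65z + 261 = 0.
Solving gives z = 9 or z = 7.25.
Check each candidate in the original equation:
  z = 9: sqrt(4) = 2, while 2z - 16 = 2 — valid.
  z = 7.25: sqrt(2.25) = 1.5, while 2z - 16 = -1.5 — extraneous.

z = 9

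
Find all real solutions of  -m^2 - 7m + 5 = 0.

Discriminant: (-7)^2 - 4*(-1)*5 = 69.
Quadratic formula: m = (7 +/- sqrt(69)) / (-2).
So m = -sqrt(69)/2 - 7/2 ~= -7.6533 or m = -7/2 + sqrt(69)/2 ~= 0.6533.

m = -7.6533 or m = 0.6533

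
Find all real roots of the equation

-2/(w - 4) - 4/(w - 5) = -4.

Multiply both sides by (w - 4)(w - 5):
-2(w - 5) - 4(w - 4) = -4(w - 4)(w - 5).
Expand and collect terms: -4w² + 42w - 106 = 0.
By the quadratic formula, w = (-42 ± √68) / -8, so w ≈ 4.2192 or w ≈ 6.2808.
Neither value makes a denominator zero (w ≠ 4, w ≠ 5), so both are valid.

w = 4.2192 or w = 6.2808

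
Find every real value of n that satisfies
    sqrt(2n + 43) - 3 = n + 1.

n = 3

Isolate the radical: sqrt(2n + 43) = n + 4.
Square both sides: 2n + 43 = (n + 4)^2.
Expand and rearrange: n^2 + 6n - 27 = 0.
Solving gives n = 3 or n = -9.
Check each candidate in the original equation:
  n = 3: sqrt(49) = 7, while n + 4 = 7 — valid.
  n = -9: sqrt(25) = 5, while n + 4 = -5 — extraneous.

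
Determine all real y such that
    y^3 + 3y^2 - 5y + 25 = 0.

Possible rational roots are divisors of 25. Testing y = -5 gives 0, so (y + 5) is a factor.
Divide: y^3 + 3y^2 - 5y + 25 = (y + 5)(y^2 - 2y + 5).
The quadratic y^2 - 2y + 5 has discriminant -16 < 0, so no further real roots.

y = -5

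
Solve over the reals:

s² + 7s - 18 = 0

s = -9 or s = 2

Factor: (s - 2)(s + 9) = 0.
So s = 2 or s = -9.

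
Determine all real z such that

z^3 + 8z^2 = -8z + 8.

z = -6.6056 or z = -2 or z = 0.6056

Rearrange: z^3 + 8z^2 + 8z - 8 = 0.
Possible rational roots are divisors of -8. Testing z = -2 gives 0, so (z + 2) is a factor.
Divide: z^3 + 8z^2 + 8z - 8 = (z + 2)(z^2 + 6z - 4).
Apply the quadratic formula to z^2 + 6z - 4 = 0: z = (-6 +/- sqrt(52))/2, i.e. z ~= 0.6056 or z ~= -6.6056.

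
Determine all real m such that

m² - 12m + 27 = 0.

m = 3 or m = 9

Factor: (m - 9)(m - 3) = 0.
So m = 9 or m = 3.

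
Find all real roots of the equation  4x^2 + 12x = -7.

Rearrange to standard form: 4x^2 + 12x + 7 = 0.
Discriminant: (12)^2 - 4*4*7 = 32.
Quadratic formula: x = (-12 +/- sqrt(32)) / 8.
So x = -3/2 + sqrt(2)/2 ~= -0.7929 or x = -3/2 - sqrt(2)/2 ~= -2.2071.

x = -2.2071 or x = -0.7929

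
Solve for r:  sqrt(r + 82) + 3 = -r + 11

r = -1

Isolate the radical: sqrt(r + 82) = -r + 8.
Square both sides: r + 82 = (-r + 8)^2.
Expand and rearrange: r^2 - 17r - 18 = 0.
Solving gives r = 18 or r = -1.
Check each candidate in the original equation:
  r = 18: sqrt(100) = 10, while -r + 8 = -10 — extraneous.
  r = -1: sqrt(81) = 9, while -r + 8 = 9 — valid.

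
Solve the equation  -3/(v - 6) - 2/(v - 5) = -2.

Multiply both sides by (v - 6)(v - 5):
-3(v - 5) - 2(v - 6) = -2(v - 6)(v - 5).
Expand and collect terms: -2v² + 27v - 87 = 0.
By the quadratic formula, v = (-27 ± √33) / -4, so v ≈ 5.3139 or v ≈ 8.1861.
Neither value makes a denominator zero (v ≠ 6, v ≠ 5), so both are valid.

v = 5.3139 or v = 8.1861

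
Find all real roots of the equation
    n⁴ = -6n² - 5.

No real solutions.

Let u = n². The equation becomes u² + 6u + 5 = 0.
Factor: (u + 5)(u + 1) = 0, so u = -5 or u = -1.
n² = -5 < 0 has no real solution.
n² = -1 < 0 has no real solution.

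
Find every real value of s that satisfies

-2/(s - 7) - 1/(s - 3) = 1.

s = 1.4384 or s = 5.5616

Multiply both sides by (s - 7)(s - 3):
-2(s - 3) - (s - 7) = (s - 7)(s - 3).
Expand and collect terms: s² - 7s + 8 = 0.
By the quadratic formula, s = (7 ± √17) / 2, so s ≈ 5.5616 or s ≈ 1.4384.
Neither value makes a denominator zero (s ≠ 7, s ≠ 3), so both are valid.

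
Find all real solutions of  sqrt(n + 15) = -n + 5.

Square both sides: n + 15 = (-n + 5)^2.
Expand and rearrange: n^2 - 11n + 10 = 0.
Solving gives n = 10 or n = 1.
Check each candidate in the original equation:
  n = 10: sqrt(25) = 5, while -n + 5 = -5 — extraneous.
  n = 1: sqrt(16) = 4, while -n + 5 = 4 — valid.

n = 1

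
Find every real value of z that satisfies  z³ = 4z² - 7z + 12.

Rearrange: z³ - 4z² + 7z - 12 = 0.
Possible rational roots are divisors of -12. Testing z = 3 gives 0, so (z - 3) is a factor.
Divide: z³ - 4z² + 7z - 12 = (z - 3)(z² - z + 4).
The quadratic z² - z + 4 has discriminant -15 < 0, so no further real roots.

z = 3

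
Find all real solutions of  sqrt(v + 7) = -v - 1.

Square both sides: v + 7 = (-v - 1)^2.
Expand and rearrange: v^2 + v - 6 = 0.
Solving gives v = 2 or v = -3.
Check each candidate in the original equation:
  v = 2: sqrt(9) = 3, while -v - 1 = -3 — extraneous.
  v = -3: sqrt(4) = 2, while -v - 1 = 2 — valid.

v = -3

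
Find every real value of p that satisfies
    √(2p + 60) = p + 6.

Square both sides: 2p + 60 = (p + 6)².
Expand and rearrange: p² + 10p - 24 = 0.
Solving gives p = 2 or p = -12.
Check each candidate in the original equation:
  p = 2: √(64) = 8, while p + 6 = 8 — valid.
  p = -12: √(36) = 6, while p + 6 = -6 — extraneous.

p = 2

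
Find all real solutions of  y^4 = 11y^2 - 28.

y = -2.6458 or y = -2 or y = 2 or y = 2.6458

Let u = y^2. The equation becomes u^2 - 11u + 28 = 0.
Factor: (u - 4)(u - 7) = 0, so u = 4 or u = 7.
y^2 = 4 gives y = +/-2.
y^2 = 7 gives y = +/-sqrt(7) ~= +/-2.6458.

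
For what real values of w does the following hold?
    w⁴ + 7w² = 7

w = -0.9421 or w = 0.9421

Let u = w². The equation becomes u² + 7u - 7 = 0.
By the quadratic formula, u = -7/2 + √(77)/2 or u = -√(77)/2 - 7/2.
w² = -7/2 + √(77)/2 gives w = ±√(-7/2 + √(77)/2) ≈ ±0.9421.
w² = -√(77)/2 - 7/2 < 0 has no real solution.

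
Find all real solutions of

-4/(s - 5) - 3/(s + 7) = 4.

s = -7.8135 or s = 4.0635

Multiply both sides by (s - 5)(s + 7):
-4(s + 7) - 3(s - 5) = 4(s - 5)(s + 7).
Expand and collect terms: 4s^2 + 15s - 127 = 0.
By the quadratic formula, s = (-15 +/- sqrt(2257)) / 8, so s ~= 4.0635 or s ~= -7.8135.
Neither value makes a denominator zero (s != 5, s != -7), so both are valid.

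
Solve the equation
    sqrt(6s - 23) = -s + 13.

Square both sides: 6s - 23 = (-s + 13)^2.
Expand and rearrange: s^2 - 32s + 192 = 0.
Solving gives s = 24 or s = 8.
Check each candidate in the original equation:
  s = 24: sqrt(121) = 11, while -s + 13 = -11 — extraneous.
  s = 8: sqrt(25) = 5, while -s + 13 = 5 — valid.

s = 8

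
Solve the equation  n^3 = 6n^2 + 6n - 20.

n = -2 or n = 1.5505 or n = 6.4495

Rearrange: n^3 - 6n^2 - 6n + 20 = 0.
Possible rational roots are divisors of 20. Testing n = -2 gives 0, so (n + 2) is a factor.
Divide: n^3 - 6n^2 - 6n + 20 = (n + 2)(n^2 - 8n + 10).
Apply the quadratic formula to n^2 - 8n + 10 = 0: n = (8 +/- sqrt(24))/2, i.e. n ~= 6.4495 or n ~= 1.5505.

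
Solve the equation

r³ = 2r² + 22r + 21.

Rearrange: r³ - 2r² - 22r - 21 = 0.
Possible rational roots are divisors of -21. Testing r = -3 gives 0, so (r + 3) is a factor.
Divide: r³ - 2r² - 22r - 21 = (r + 3)(r² - 5r - 7).
Apply the quadratic formula to r² - 5r - 7 = 0: r = (5 ± √53)/2, i.e. r ≈ 6.1401 or r ≈ -1.1401.

r = -3 or r = -1.1401 or r = 6.1401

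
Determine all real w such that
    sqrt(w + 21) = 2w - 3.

Square both sides: w + 21 = (2w - 3)^2.
Expand and rearrange: 4w^2 - 13w - 12 = 0.
Solving gives w = 4 or w = -0.75.
Check each candidate in the original equation:
  w = 4: sqrt(25) = 5, while 2w - 3 = 5 — valid.
  w = -0.75: sqrt(20.25) = 4.5, while 2w - 3 = -4.5 — extraneous.

w = 4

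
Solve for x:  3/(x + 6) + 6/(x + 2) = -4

Multiply both sides by (x + 6)(x + 2):
3(x + 2) + 6(x + 6) = -4(x + 6)(x + 2).
Expand and collect terms: -4x² - 41x - 90 = 0.
By the quadratic formula, x = (41 ± √241) / -8, so x ≈ -7.0655 or x ≈ -3.1845.
Neither value makes a denominator zero (x ≠ -6, x ≠ -2), so both are valid.

x = -7.0655 or x = -3.1845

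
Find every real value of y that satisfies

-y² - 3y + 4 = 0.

y = -4 or y = 1

Factor: -1(y - 1)(y + 4) = 0.
So y = 1 or y = -4.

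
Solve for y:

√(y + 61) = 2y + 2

y = 3

Square both sides: y + 61 = (2y + 2)².
Expand and rearrange: 4y² + 7y - 57 = 0.
Solving gives y = 3 or y = -4.75.
Check each candidate in the original equation:
  y = 3: √(64) = 8, while 2y + 2 = 8 — valid.
  y = -4.75: √(56.25) = 7.5, while 2y + 2 = -7.5 — extraneous.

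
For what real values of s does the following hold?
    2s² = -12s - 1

Rearrange to standard form: 2s² + 12s + 1 = 0.
Discriminant: (12)² − 4·2·1 = 136.
Quadratic formula: s = (-12 ± √136) / 4.
So s = -3 + √(34)/2 ≈ -0.0845 or s = -3 - √(34)/2 ≈ -5.9155.

s = -5.9155 or s = -0.0845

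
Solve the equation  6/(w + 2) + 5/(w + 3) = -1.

w = -13.4772 or w = -2.5228

Multiply both sides by (w + 2)(w + 3):
6(w + 3) + 5(w + 2) = -(w + 2)(w + 3).
Expand and collect terms: -w² - 16w - 34 = 0.
By the quadratic formula, w = (16 ± √120) / -2, so w ≈ -13.4772 or w ≈ -2.5228.
Neither value makes a denominator zero (w ≠ -2, w ≠ -3), so both are valid.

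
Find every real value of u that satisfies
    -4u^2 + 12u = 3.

Rearrange to standard form: -4u^2 + 12u - 3 = 0.
Discriminant: (12)^2 - 4*(-4)*(-3) = 96.
Quadratic formula: u = (-12 +/- sqrt(96)) / (-8).
So u = 3/2 - sqrt(6)/2 ~= 0.2753 or u = sqrt(6)/2 + 3/2 ~= 2.7247.

u = 0.2753 or u = 2.7247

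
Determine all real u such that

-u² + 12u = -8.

u = -0.6332 or u = 12.6332

Rearrange to standard form: -u² + 12u + 8 = 0.
Discriminant: (12)² − 4·(-1)·8 = 176.
Quadratic formula: u = (-12 ± √176) / (-2).
So u = 6 - 2·√(11) ≈ -0.6332 or u = 6 + 2·√(11) ≈ 12.6332.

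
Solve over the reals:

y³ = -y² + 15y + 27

Rearrange: y³ + y² - 15y - 27 = 0.
Possible rational roots are divisors of -27. Testing y = -3 gives 0, so (y + 3) is a factor.
Divide: y³ + y² - 15y - 27 = (y + 3)(y² - 2y - 9).
Apply the quadratic formula to y² - 2y - 9 = 0: y = (2 ± √40)/2, i.e. y ≈ 4.1623 or y ≈ -2.1623.

y = -3 or y = -2.1623 or y = 4.1623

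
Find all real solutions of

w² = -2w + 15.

w = -5 or w = 3

Bring every term to one side: w² + 2w - 15 = 0.
Factor: (w + 5)(w - 3) = 0.
So w = -5 or w = 3.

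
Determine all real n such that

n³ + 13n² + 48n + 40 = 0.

Possible rational roots are divisors of 40. Testing n = -5 gives 0, so (n + 5) is a factor.
Divide: n³ + 13n² + 48n + 40 = (n + 5)(n² + 8n + 8).
Apply the quadratic formula to n² + 8n + 8 = 0: n = (-8 ± √32)/2, i.e. n ≈ -1.1716 or n ≈ -6.8284.

n = -6.8284 or n = -5 or n = -1.1716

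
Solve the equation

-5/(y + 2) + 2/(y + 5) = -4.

y = -5.3646 or y = -0.8854

Multiply both sides by (y + 2)(y + 5):
-5(y + 5) + 2(y + 2) = -4(y + 2)(y + 5).
Expand and collect terms: -4y^2 - 25y - 19 = 0.
By the quadratic formula, y = (25 +/- sqrt(321)) / -8, so y ~= -5.3646 or y ~= -0.8854.
Neither value makes a denominator zero (y != -2, y != -5), so both are valid.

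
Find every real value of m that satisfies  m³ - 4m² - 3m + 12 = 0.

m = -1.7321 or m = 1.7321 or m = 4

Possible rational roots are divisors of 12. Testing m = 4 gives 0, so (m - 4) is a factor.
Divide: m³ - 4m² - 3m + 12 = (m - 4)(m² - 3).
Apply the quadratic formula to m² - 3 = 0: m = (0 ± √12)/2, i.e. m ≈ 1.7321 or m ≈ -1.7321.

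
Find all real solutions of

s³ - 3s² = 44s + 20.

Rearrange: s³ - 3s² - 44s - 20 = 0.
Possible rational roots are divisors of -20. Testing s = -5 gives 0, so (s + 5) is a factor.
Divide: s³ - 3s² - 44s - 20 = (s + 5)(s² - 8s - 4).
Apply the quadratic formula to s² - 8s - 4 = 0: s = (8 ± √80)/2, i.e. s ≈ 8.4721 or s ≈ -0.4721.

s = -5 or s = -0.4721 or s = 8.4721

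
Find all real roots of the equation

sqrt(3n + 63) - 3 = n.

Isolate the radical: sqrt(3n + 63) = n + 3.
Square both sides: 3n + 63 = (n + 3)^2.
Expand and rearrange: n^2 + 3n - 54 = 0.
Solving gives n = 6 or n = -9.
Check each candidate in the original equation:
  n = 6: sqrt(81) = 9, while n + 3 = 9 — valid.
  n = -9: sqrt(36) = 6, while n + 3 = -6 — extraneous.

n = 6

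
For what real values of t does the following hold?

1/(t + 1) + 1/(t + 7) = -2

t = -7.5414 or t = -1.4586

Multiply both sides by (t + 1)(t + 7):
(t + 7) + (t + 1) = -2(t + 1)(t + 7).
Expand and collect terms: -2t^2 - 18t - 22 = 0.
By the quadratic formula, t = (18 +/- sqrt(148)) / -4, so t ~= -7.5414 or t ~= -1.4586.
Neither value makes a denominator zero (t != -1, t != -7), so both are valid.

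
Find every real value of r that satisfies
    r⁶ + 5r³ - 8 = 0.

r = -1.8445 or r = 1.0843

Let u = r³. The equation becomes u² + 5u - 8 = 0.
By the quadratic formula, u = -5/2 + √(57)/2 or u = -√(57)/2 - 5/2.
r³ = -5/2 + √(57)/2 gives r = ∛(-5/2 + √(57)/2) ≈ 1.0843.
r³ = -√(57)/2 - 5/2 gives r = -∛(5/2 + √(57)/2) ≈ -1.8445.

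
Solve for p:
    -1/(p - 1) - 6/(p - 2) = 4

p = 0 or p = 1.25

Multiply both sides by (p - 1)(p - 2):
-(p - 2) - 6(p - 1) = 4(p - 1)(p - 2).
Expand and collect terms: 4p^2 - 5p = 0.
Factor or apply the quadratic formula: p = 1.25 or p = 0.
Neither value makes a denominator zero (p != 1, p != 2), so both are valid.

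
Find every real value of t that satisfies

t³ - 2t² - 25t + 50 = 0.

Possible rational roots are divisors of 50. Testing t = -5 gives 0, so (t + 5) is a factor.
Divide: t³ - 2t² - 25t + 50 = (t + 5)(t² - 7t + 10).
Factor the quadratic: t = 5 or t = 2.

t = -5 or t = 2 or t = 5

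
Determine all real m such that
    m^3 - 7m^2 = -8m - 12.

Rearrange: m^3 - 7m^2 + 8m + 12 = 0.
Possible rational roots are divisors of 12. Testing m = 3 gives 0, so (m - 3) is a factor.
Divide: m^3 - 7m^2 + 8m + 12 = (m - 3)(m^2 - 4m - 4).
Apply the quadratic formula to m^2 - 4m - 4 = 0: m = (4 +/- sqrt(32))/2, i.e. m ~= 4.8284 or m ~= -0.8284.

m = -0.8284 or m = 3 or m = 4.8284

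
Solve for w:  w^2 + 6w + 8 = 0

w = -4 or w = -2

Factor: (w + 2)(w + 4) = 0.
So w = -2 or w = -4.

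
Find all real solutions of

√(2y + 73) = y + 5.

y = 4

Square both sides: 2y + 73 = (y + 5)².
Expand and rearrange: y² + 8y - 48 = 0.
Solving gives y = 4 or y = -12.
Check each candidate in the original equation:
  y = 4: √(81) = 9, while y + 5 = 9 — valid.
  y = -12: √(49) = 7, while y + 5 = -7 — extraneous.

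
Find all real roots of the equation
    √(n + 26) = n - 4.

Square both sides: n + 26 = (n - 4)².
Expand and rearrange: n² - 9n - 10 = 0.
Solving gives n = 10 or n = -1.
Check each candidate in the original equation:
  n = 10: √(36) = 6, while n - 4 = 6 — valid.
  n = -1: √(25) = 5, while n - 4 = -5 — extraneous.

n = 10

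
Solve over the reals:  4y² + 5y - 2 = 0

y = -1.5687 or y = 0.3187

Discriminant: (5)² − 4·4·(-2) = 57.
Quadratic formula: y = (-5 ± √57) / 8.
So y = -5/8 + √(57)/8 ≈ 0.3187 or y = -√(57)/8 - 5/8 ≈ -1.5687.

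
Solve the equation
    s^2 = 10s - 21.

s = 3 or s = 7

Bring every term to one side: s^2 - 10s + 21 = 0.
Factor: (s - 7)(s - 3) = 0.
So s = 7 or s = 3.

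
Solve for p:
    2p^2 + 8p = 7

Rearrange to standard form: 2p^2 + 8p - 7 = 0.
Discriminant: (8)^2 - 4*2*(-7) = 120.
Quadratic formula: p = (-8 +/- sqrt(120)) / 4.
So p = -2 + sqrt(30)/2 ~= 0.7386 or p = -sqrt(30)/2 - 2 ~= -4.7386.

p = -4.7386 or p = 0.7386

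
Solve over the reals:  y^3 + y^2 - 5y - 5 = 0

y = -2.2361 or y = -1 or y = 2.2361

Possible rational roots are divisors of -5. Testing y = -1 gives 0, so (y + 1) is a factor.
Divide: y^3 + y^2 - 5y - 5 = (y + 1)(y^2 - 5).
Apply the quadratic formula to y^2 - 5 = 0: y = (0 +/- sqrt(20))/2, i.e. y ~= 2.2361 or y ~= -2.2361.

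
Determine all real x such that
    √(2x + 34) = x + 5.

x = 1

Square both sides: 2x + 34 = (x + 5)².
Expand and rearrange: x² + 8x - 9 = 0.
Solving gives x = 1 or x = -9.
Check each candidate in the original equation:
  x = 1: √(36) = 6, while x + 5 = 6 — valid.
  x = -9: √(16) = 4, while x + 5 = -4 — extraneous.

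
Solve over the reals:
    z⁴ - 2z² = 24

Let u = z². The equation becomes u² - 2u - 24 = 0.
Factor: (u + 4)(u - 6) = 0, so u = -4 or u = 6.
z² = -4 < 0 has no real solution.
z² = 6 gives z = ±√(6) ≈ ±2.4495.

z = -2.4495 or z = 2.4495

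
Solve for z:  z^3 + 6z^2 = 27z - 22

Rearrange: z^3 + 6z^2 - 27z + 22 = 0.
Possible rational roots are divisors of 22. Testing z = 2 gives 0, so (z - 2) is a factor.
Divide: z^3 + 6z^2 - 27z + 22 = (z - 2)(z^2 + 8z - 11).
Apply the quadratic formula to z^2 + 8z - 11 = 0: z = (-8 +/- sqrt(108))/2, i.e. z ~= 1.1962 or z ~= -9.1962.

z = -9.1962 or z = 1.1962 or z = 2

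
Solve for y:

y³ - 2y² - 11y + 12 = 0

Possible rational roots are divisors of 12. Testing y = 4 gives 0, so (y - 4) is a factor.
Divide: y³ - 2y² - 11y + 12 = (y - 4)(y² + 2y - 3).
Factor the quadratic: y = 1 or y = -3.

y = -3 or y = 1 or y = 4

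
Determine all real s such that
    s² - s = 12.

s = -3 or s = 4

Bring every term to one side: s² - s - 12 = 0.
Factor: (s + 3)(s - 4) = 0.
So s = -3 or s = 4.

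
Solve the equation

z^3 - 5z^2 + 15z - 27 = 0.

z = 3

Possible rational roots are divisors of -27. Testing z = 3 gives 0, so (z - 3) is a factor.
Divide: z^3 - 5z^2 + 15z - 27 = (z - 3)(z^2 - 2z + 9).
The quadratic z^2 - 2z + 9 has discriminant -32 < 0, so no further real roots.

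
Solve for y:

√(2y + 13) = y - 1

Square both sides: 2y + 13 = (y - 1)².
Expand and rearrange: y² - 4y - 12 = 0.
Solving gives y = 6 or y = -2.
Check each candidate in the original equation:
  y = 6: √(25) = 5, while y - 1 = 5 — valid.
  y = -2: √(9) = 3, while y - 1 = -3 — extraneous.

y = 6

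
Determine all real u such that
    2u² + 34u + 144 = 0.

u = -9 or u = -8

Factor: 2(u + 8)(u + 9) = 0.
So u = -8 or u = -9.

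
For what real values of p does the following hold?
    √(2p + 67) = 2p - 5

Square both sides: 2p + 67 = (2p - 5)².
Expand and rearrange: 4p² - 22p - 42 = 0.
Solving gives p = 7 or p = -1.5.
Check each candidate in the original equation:
  p = 7: √(81) = 9, while 2p - 5 = 9 — valid.
  p = -1.5: √(64) = 8, while 2p - 5 = -8 — extraneous.

p = 7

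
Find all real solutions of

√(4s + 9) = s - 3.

s = 10

Square both sides: 4s + 9 = (s - 3)².
Expand and rearrange: s² - 10s = 0.
Solving gives s = 10 or s = 0.
Check each candidate in the original equation:
  s = 10: √(49) = 7, while s - 3 = 7 — valid.
  s = 0: √(9) = 3, while s - 3 = -3 — extraneous.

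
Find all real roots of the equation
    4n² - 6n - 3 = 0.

Discriminant: (-6)² − 4·4·(-3) = 84.
Quadratic formula: n = (6 ± √84) / 8.
So n = 3/4 + √(21)/4 ≈ 1.8956 or n = 3/4 - √(21)/4 ≈ -0.3956.

n = -0.3956 or n = 1.8956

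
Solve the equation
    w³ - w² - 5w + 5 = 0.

w = -2.2361 or w = 1 or w = 2.2361

Possible rational roots are divisors of 5. Testing w = 1 gives 0, so (w - 1) is a factor.
Divide: w³ - w² - 5w + 5 = (w - 1)(w² - 5).
Apply the quadratic formula to w² - 5 = 0: w = (0 ± √20)/2, i.e. w ≈ 2.2361 or w ≈ -2.2361.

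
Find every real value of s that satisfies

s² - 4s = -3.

s = 1 or s = 3

Bring every term to one side: s² - 4s + 3 = 0.
Factor: (s - 3)(s - 1) = 0.
So s = 3 or s = 1.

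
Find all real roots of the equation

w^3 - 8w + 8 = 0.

w = -3.2361 or w = 1.2361 or w = 2

Possible rational roots are divisors of 8. Testing w = 2 gives 0, so (w - 2) is a factor.
Divide: w^3 - 8w + 8 = (w - 2)(w^2 + 2w - 4).
Apply the quadratic formula to w^2 + 2w - 4 = 0: w = (-2 +/- sqrt(20))/2, i.e. w ~= 1.2361 or w ~= -3.2361.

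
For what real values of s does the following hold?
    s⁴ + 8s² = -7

No real solutions.

Let u = s². The equation becomes u² + 8u + 7 = 0.
Factor: (u + 1)(u + 7) = 0, so u = -1 or u = -7.
s² = -1 < 0 has no real solution.
s² = -7 < 0 has no real solution.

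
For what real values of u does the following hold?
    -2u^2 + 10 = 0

u = -2.2361 or u = 2.2361

Discriminant: (0)^2 - 4*(-2)*10 = 80.
Quadratic formula: u = (0 +/- sqrt(80)) / (-4).
So u = -sqrt(5) ~= -2.2361 or u = sqrt(5) ~= 2.2361.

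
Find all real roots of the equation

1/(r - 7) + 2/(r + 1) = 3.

r = -0.3622 or r = 7.3622

Multiply both sides by (r - 7)(r + 1):
(r + 1) + 2(r - 7) = 3(r - 7)(r + 1).
Expand and collect terms: 3r^2 - 21r - 8 = 0.
By the quadratic formula, r = (21 +/- sqrt(537)) / 6, so r ~= 7.3622 or r ~= -0.3622.
Neither value makes a denominator zero (r != 7, r != -1), so both are valid.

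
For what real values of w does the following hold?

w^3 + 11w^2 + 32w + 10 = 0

Possible rational roots are divisors of 10. Testing w = -5 gives 0, so (w + 5) is a factor.
Divide: w^3 + 11w^2 + 32w + 10 = (w + 5)(w^2 + 6w + 2).
Apply the quadratic formula to w^2 + 6w + 2 = 0: w = (-6 +/- sqrt(28))/2, i.e. w ~= -0.3542 or w ~= -5.6458.

w = -5.6458 or w = -5 or w = -0.3542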